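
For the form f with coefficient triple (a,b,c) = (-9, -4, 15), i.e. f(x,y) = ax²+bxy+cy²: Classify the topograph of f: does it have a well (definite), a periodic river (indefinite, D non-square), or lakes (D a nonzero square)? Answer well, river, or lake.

D = b²−4ac = (-4)² − 4·(-9)·15 = 556
D > 0 non-square ⇒ indefinite ⇒ periodic river

river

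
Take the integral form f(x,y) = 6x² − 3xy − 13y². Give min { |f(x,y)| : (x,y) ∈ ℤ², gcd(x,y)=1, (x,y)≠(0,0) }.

descent: ρ → (-13,3,6)
descent: ρ → (6,9,-10)  [lands on river]
river: ρ → (-10,11,5)
river: ρ → (5,9,-12)
river: ρ → (-12,15,2)
river: ρ → (2,17,-4)
river: ρ → (-4,15,6)
closes: descent 2, river 6
min |a| on river = 2

2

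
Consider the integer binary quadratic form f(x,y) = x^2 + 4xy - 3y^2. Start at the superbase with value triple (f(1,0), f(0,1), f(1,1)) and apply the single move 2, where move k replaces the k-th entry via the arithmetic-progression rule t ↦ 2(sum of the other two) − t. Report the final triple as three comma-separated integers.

start (1,-3,2) = (f(1,0),f(0,1),f(1,1))
replace slot 2: 2·(1+2) − (-3) = 9 → (1,9,2)

1,9,2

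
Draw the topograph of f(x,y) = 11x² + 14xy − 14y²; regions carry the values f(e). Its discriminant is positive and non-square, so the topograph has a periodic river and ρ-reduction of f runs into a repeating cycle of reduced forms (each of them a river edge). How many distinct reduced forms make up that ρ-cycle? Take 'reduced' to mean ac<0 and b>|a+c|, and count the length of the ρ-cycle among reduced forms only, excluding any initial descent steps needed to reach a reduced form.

D = 812, ⌊√D⌋ = 28
river: ρ → (-14,14,11)
river: ρ → (11,8,-17)
river: ρ → (-17,26,2)
river: ρ → (2,26,-17)
river: ρ → (-17,8,11)
river: ρ → (11,14,-14)
ρ-cycle length = 6 (tail of 0 descent steps not counted)

6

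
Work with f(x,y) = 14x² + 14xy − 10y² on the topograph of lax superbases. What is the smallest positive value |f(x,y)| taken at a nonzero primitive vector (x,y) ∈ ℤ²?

river: ρ → (-10,26,2)
river: ρ → (2,26,-10)
river: ρ → (-10,14,14)
river: ρ → (14,14,-10)
closes: descent 0, river 4
min |a| on river = 2

2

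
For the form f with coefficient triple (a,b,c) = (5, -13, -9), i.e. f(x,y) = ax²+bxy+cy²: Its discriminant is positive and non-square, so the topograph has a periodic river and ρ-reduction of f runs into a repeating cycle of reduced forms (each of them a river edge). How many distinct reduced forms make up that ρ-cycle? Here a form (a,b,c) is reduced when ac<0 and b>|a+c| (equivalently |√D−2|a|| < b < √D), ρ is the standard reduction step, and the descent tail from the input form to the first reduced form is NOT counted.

D = 349, ⌊√D⌋ = 18
descent: ρ → (-9,13,5)  [lands on river]
river: ρ → (5,17,-3)
river: ρ → (-3,13,15)
river: ρ → (15,17,-1)
river: ρ → (-1,17,15)
river: ρ → (15,13,-3)
river: ρ → (-3,17,5)
river: ρ → (5,13,-9)
river: ρ → (-9,5,9)
river: ρ → (9,13,-5)
river: ρ → (-5,17,3)
river: ρ → (3,13,-15)
river: ρ → (-15,17,1)
river: ρ → (1,17,-15)
river: ρ → (-15,13,3)
river: ρ → (3,17,-5)
river: ρ → (-5,13,9)
river: ρ → (9,5,-9)
ρ-cycle length = 18 (tail of 1 descent step not counted)

18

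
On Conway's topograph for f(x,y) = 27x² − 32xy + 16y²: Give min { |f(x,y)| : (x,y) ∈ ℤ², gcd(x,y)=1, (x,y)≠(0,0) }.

translate: b→22 (≡-32 mod 54), so (27,-32,16)→(27,22,11)
flip: (27,22,11)→(11,-22,27)
translate: b→0 (≡-22 mod 22), so (11,-22,27)→(11,0,16)
reduced (well bottom): (11,0,16) with a≤c, −a<b≤a
well minimum = a = 11

11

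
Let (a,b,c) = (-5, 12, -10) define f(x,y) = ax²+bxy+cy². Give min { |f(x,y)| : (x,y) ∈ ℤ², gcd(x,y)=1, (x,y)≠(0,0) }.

translate: b→-2 (≡-12 mod 10), so (5,-12,10)→(5,-2,3)
flip: (5,-2,3)→(3,2,5)
reduced (well bottom): (3,2,5) with a≤c, −a<b≤a
well minimum |f| = |-3| = 3 (negative-definite)

3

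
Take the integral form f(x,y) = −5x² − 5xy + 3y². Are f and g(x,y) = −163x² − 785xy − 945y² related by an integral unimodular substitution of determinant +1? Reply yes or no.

D₁ = 85, D₂ = 85
river cycle of f (length 6): (3, 5, -5), (-5, 5, 3), (3, 7, -3), (-3, 5, 5), (5, 5, -3), (-3, 7, 3)
river cycle of g (length 6): (-5, 5, 3), (3, 7, -3), (-3, 5, 5), (5, 5, -3), (-3, 7, 3), (3, 5, -5)
cycles coincide ⇒ equivalent

yes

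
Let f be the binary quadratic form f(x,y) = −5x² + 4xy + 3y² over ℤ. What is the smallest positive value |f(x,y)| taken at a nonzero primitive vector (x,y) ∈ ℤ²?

river: ρ → (3,8,-1)
river: ρ → (-1,8,3)
river: ρ → (3,4,-5)
river: ρ → (-5,6,2)
river: ρ → (2,6,-5)
river: ρ → (-5,4,3)
closes: descent 0, river 6
min |a| on river = 1

1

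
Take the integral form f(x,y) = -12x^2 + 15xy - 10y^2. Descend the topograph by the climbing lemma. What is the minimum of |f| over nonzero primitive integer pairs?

translate: b→9 (≡-15 mod 24), so (12,-15,10)→(12,9,7)
flip: (12,9,7)→(7,-9,12)
translate: b→5 (≡-9 mod 14), so (7,-9,12)→(7,5,10)
reduced (well bottom): (7,5,10) with a≤c, −a<b≤a
well minimum |f| = |-7| = 7 (negative-definite)

7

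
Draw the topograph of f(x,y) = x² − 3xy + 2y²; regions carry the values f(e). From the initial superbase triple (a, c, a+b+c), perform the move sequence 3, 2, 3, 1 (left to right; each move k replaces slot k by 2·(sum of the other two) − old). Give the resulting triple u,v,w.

start (1,2,0) = (f(1,0),f(0,1),f(1,1))
replace slot 3: 2·(1+2) − 0 = 6 → (1,2,6)
replace slot 2: 2·(1+6) − 2 = 12 → (1,12,6)
replace slot 3: 2·(1+12) − 6 = 20 → (1,12,20)
replace slot 1: 2·(12+20) − 1 = 63 → (63,12,20)

63,12,20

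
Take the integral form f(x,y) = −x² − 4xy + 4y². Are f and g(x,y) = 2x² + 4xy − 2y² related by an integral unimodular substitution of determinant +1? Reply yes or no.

D₁ = 32, D₂ = 32
river cycle of f (length 2): (4, 4, -1), (-1, 4, 4)
river cycle of g (length 2): (-2, 4, 2), (2, 4, -2)
cycles differ ⇒ inequivalent

no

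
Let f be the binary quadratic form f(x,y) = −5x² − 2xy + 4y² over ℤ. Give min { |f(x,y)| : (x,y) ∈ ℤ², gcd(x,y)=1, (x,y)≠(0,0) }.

descent: ρ → (4,2,-5)  [lands on river]
river: ρ → (-5,8,1)
river: ρ → (1,8,-5)
river: ρ → (-5,2,4)
river: ρ → (4,6,-3)
river: ρ → (-3,6,4)
closes: descent 1, river 6
min |a| on river = 1

1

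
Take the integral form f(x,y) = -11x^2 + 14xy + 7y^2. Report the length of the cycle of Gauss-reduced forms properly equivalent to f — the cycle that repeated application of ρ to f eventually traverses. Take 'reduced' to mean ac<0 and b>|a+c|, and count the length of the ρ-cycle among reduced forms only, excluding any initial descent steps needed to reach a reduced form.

D = 504, ⌊√D⌋ = 22
river: ρ → (7,14,-11)
river: ρ → (-11,8,10)
river: ρ → (10,12,-9)
river: ρ → (-9,6,13)
river: ρ → (13,20,-2)
river: ρ → (-2,20,13)
river: ρ → (13,6,-9)
river: ρ → (-9,12,10)
river: ρ → (10,8,-11)
river: ρ → (-11,14,7)
ρ-cycle length = 10 (tail of 0 descent steps not counted)

10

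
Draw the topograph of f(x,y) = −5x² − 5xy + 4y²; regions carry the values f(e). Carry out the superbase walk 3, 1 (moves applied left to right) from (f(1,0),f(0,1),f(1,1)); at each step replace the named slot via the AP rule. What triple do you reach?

start (-5,4,-6) = (f(1,0),f(0,1),f(1,1))
replace slot 3: 2·((-5)+4) − (-6) = 4 → (-5,4,4)
replace slot 1: 2·(4+4) − (-5) = 21 → (21,4,4)

21,4,4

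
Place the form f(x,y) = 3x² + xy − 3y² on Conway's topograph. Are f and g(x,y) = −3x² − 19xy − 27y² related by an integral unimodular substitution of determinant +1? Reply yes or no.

D₁ = 37, D₂ = 37
river cycle of f (length 6): (-3, 5, 1), (1, 5, -3), (-3, 1, 3), (3, 5, -1), (-1, 5, 3), (3, 1, -3)
river cycle of g (length 6): (-3, 5, 1), (1, 5, -3), (-3, 1, 3), (3, 5, -1), (-1, 5, 3), (3, 1, -3)
cycles coincide ⇒ equivalent

yes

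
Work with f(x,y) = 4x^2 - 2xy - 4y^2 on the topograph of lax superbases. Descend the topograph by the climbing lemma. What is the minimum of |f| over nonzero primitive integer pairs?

descent: ρ → (-4,2,4)  [lands on river]
river: ρ → (4,6,-2)
river: ρ → (-2,6,4)
river: ρ → (4,2,-4)
river: ρ → (-4,6,2)
river: ρ → (2,6,-4)
closes: descent 1, river 6
min |a| on river = 2

2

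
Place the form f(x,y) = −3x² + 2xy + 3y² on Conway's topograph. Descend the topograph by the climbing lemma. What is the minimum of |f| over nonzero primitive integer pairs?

river: ρ → (3,4,-2)
river: ρ → (-2,4,3)
river: ρ → (3,2,-3)
river: ρ → (-3,4,2)
river: ρ → (2,4,-3)
river: ρ → (-3,2,3)
closes: descent 0, river 6
min |a| on river = 2

2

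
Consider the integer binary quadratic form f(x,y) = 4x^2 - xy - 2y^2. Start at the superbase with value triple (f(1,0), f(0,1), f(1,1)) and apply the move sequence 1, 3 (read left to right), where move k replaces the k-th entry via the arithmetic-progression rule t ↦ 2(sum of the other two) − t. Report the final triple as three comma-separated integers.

start (4,-2,1) = (f(1,0),f(0,1),f(1,1))
replace slot 1: 2·((-2)+1) − 4 = -6 → (-6,-2,1)
replace slot 3: 2·((-6)+(-2)) − 1 = -17 → (-6,-2,-17)

-6,-2,-17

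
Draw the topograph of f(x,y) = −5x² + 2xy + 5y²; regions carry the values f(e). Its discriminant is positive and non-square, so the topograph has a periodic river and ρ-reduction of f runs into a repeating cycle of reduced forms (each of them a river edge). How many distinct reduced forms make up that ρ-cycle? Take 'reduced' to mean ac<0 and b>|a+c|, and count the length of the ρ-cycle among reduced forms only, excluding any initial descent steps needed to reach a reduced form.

D = 104, ⌊√D⌋ = 10
river: ρ → (5,8,-2)
river: ρ → (-2,8,5)
river: ρ → (5,2,-5)
river: ρ → (-5,8,2)
river: ρ → (2,8,-5)
river: ρ → (-5,2,5)
ρ-cycle length = 6 (tail of 0 descent steps not counted)

6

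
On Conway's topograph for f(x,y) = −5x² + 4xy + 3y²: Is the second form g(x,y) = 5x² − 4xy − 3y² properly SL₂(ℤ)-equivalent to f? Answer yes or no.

D₁ = 76, D₂ = 76
river cycle of f (length 6): (3, 8, -1), (-1, 8, 3), (3, 4, -5), (-5, 6, 2), (2, 6, -5), (-5, 4, 3)
river cycle of g (length 6): (-3, 4, 5), (5, 6, -2), (-2, 6, 5), (5, 4, -3), (-3, 8, 1), (1, 8, -3)
cycles differ ⇒ inequivalent

no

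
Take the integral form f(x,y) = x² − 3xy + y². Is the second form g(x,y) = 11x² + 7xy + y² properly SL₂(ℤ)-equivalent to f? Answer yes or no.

D₁ = 5, D₂ = 5
river cycle of f (length 2): (1, 1, -1), (-1, 1, 1)
river cycle of g (length 2): (1, 1, -1), (-1, 1, 1)
cycles coincide ⇒ equivalent

yes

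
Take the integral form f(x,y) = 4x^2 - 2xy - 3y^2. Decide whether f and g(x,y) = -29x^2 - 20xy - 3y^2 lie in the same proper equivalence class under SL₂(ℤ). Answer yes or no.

D₁ = 52, D₂ = 52
river cycle of f (length 10): (-3, 2, 4), (4, 6, -1), (-1, 6, 4), (4, 2, -3), (-3, 4, 3), (3, 2, -4), (-4, 6, 1), (1, 6, -4), (-4, 2, 3), (3, 4, -3)
river cycle of g (length 10): (-3, 2, 4), (4, 6, -1), (-1, 6, 4), (4, 2, -3), (-3, 4, 3), (3, 2, -4), (-4, 6, 1), (1, 6, -4), (-4, 2, 3), (3, 4, -3)
cycles coincide ⇒ equivalent

yes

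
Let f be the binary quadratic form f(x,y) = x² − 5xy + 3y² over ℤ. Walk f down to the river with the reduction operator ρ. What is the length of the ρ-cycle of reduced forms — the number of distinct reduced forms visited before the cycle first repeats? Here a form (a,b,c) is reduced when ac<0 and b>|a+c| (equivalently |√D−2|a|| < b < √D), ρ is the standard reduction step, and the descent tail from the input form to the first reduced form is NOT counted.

D = 13, ⌊√D⌋ = 3
descent: ρ → (3,-1,-1)
descent: ρ → (-1,3,1)  [lands on river]
river: ρ → (1,3,-1)
ρ-cycle length = 2 (tail of 2 descent steps not counted)

2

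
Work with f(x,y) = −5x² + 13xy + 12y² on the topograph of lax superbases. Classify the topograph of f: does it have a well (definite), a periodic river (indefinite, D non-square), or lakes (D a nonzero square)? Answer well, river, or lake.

D = b²−4ac = 13² − 4·(-5)·12 = 409
D > 0 non-square ⇒ indefinite ⇒ periodic river

river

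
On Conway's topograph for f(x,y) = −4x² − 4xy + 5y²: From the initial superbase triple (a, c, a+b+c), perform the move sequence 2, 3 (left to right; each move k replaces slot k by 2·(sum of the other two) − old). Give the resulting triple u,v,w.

start (-4,5,-3) = (f(1,0),f(0,1),f(1,1))
replace slot 2: 2·((-4)+(-3)) − 5 = -19 → (-4,-19,-3)
replace slot 3: 2·((-4)+(-19)) − (-3) = -43 → (-4,-19,-43)

-4,-19,-43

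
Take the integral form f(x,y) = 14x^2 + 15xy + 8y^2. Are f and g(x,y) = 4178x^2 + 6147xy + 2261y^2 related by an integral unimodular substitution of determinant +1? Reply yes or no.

D₁ = -223, D₂ = -223
f: translate: b→-13 (≡15 mod 28), so (14,15,8)→(14,-13,7)
f: flip: (14,-13,7)→(7,13,14)
f: translate: b→-1 (≡13 mod 14), so (7,13,14)→(7,-1,8)
f: reduced (well bottom): (7,-1,8) with a≤c, −a<b≤a
g: translate: b→-2209 (≡6147 mod 8356), so (4178,6147,2261)→(4178,-2209,292)
g: flip: (4178,-2209,292)→(292,2209,4178)
g: translate: b→-127 (≡2209 mod 584), so (292,2209,4178)→(292,-127,14)
g: flip: (292,-127,14)→(14,127,292)
g: translate: b→-13 (≡127 mod 28), so (14,127,292)→(14,-13,7)
g: flip: (14,-13,7)→(7,13,14)
g: translate: b→-1 (≡13 mod 14), so (7,13,14)→(7,-1,8)
g: reduced (well bottom): (7,-1,8) with a≤c, −a<b≤a
reduced forms (7, -1, 8) vs (7, -1, 8) ⇒ equivalent

yes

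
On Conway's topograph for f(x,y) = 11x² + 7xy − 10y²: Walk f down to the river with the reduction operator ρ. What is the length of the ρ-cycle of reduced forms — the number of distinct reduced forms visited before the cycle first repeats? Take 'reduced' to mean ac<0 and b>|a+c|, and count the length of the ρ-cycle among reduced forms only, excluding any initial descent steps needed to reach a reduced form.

D = 489, ⌊√D⌋ = 22
river: ρ → (-10,13,8)
river: ρ → (8,19,-4)
river: ρ → (-4,21,3)
river: ρ → (3,21,-4)
river: ρ → (-4,19,8)
river: ρ → (8,13,-10)
river: ρ → (-10,7,11)
river: ρ → (11,15,-6)
river: ρ → (-6,21,2)
river: ρ → (2,19,-16)
river: ρ → (-16,13,5)
river: ρ → (5,17,-10)
river: ρ → (-10,3,12)
river: ρ → (12,21,-1)
river: ρ → (-1,21,12)
river: ρ → (12,3,-10)
river: ρ → (-10,17,5)
river: ρ → (5,13,-16)
river: ρ → (-16,19,2)
river: ρ → (2,21,-6)
river: ρ → (-6,15,11)
river: ρ → (11,7,-10)
ρ-cycle length = 22 (tail of 0 descent steps not counted)

22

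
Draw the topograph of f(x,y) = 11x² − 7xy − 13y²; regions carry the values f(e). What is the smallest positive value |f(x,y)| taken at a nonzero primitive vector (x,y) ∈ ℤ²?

descent: ρ → (-13,7,11)  [lands on river]
river: ρ → (11,15,-9)
river: ρ → (-9,21,5)
river: ρ → (5,19,-13)
closes: descent 1, river 4
min |a| on river = 5

5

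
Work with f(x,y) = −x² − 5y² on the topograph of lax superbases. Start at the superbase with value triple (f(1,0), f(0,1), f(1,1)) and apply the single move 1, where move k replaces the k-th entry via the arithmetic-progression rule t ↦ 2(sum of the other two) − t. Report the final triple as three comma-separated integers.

start (-1,-5,-6) = (f(1,0),f(0,1),f(1,1))
replace slot 1: 2·((-5)+(-6)) − (-1) = -21 → (-21,-5,-6)

-21,-5,-6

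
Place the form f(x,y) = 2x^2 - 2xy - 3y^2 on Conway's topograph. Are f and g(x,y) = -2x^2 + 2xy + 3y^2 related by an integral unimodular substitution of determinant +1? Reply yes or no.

D₁ = 28, D₂ = 28
river cycle of f (length 4): (-3, 2, 2), (2, 2, -3), (-3, 4, 1), (1, 4, -3)
river cycle of g (length 4): (3, 4, -1), (-1, 4, 3), (3, 2, -2), (-2, 2, 3)
cycles differ ⇒ inequivalent

no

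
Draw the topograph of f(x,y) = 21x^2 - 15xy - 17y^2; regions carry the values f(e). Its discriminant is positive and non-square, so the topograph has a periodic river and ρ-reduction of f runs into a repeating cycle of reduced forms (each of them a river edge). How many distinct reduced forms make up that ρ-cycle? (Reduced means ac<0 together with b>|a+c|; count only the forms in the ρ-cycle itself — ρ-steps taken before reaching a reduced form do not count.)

D = 1653, ⌊√D⌋ = 40
descent: ρ → (-17,15,21)  [lands on river]
river: ρ → (21,27,-11)
river: ρ → (-11,39,3)
river: ρ → (3,39,-11)
river: ρ → (-11,27,21)
river: ρ → (21,15,-17)
river: ρ → (-17,19,19)
river: ρ → (19,19,-17)
ρ-cycle length = 8 (tail of 1 descent step not counted)

8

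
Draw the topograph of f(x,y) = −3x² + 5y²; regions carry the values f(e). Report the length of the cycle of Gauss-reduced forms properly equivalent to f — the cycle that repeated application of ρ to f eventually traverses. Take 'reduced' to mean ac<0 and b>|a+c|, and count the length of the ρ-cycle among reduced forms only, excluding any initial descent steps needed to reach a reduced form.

D = 60, ⌊√D⌋ = 7
descent: ρ → (5,0,-3)
descent: ρ → (-3,6,2)  [lands on river]
river: ρ → (2,6,-3)
ρ-cycle length = 2 (tail of 2 descent steps not counted)

2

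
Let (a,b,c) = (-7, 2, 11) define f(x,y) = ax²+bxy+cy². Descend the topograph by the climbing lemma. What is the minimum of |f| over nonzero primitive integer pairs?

descent: ρ → (11,-2,-7)
descent: ρ → (-7,16,2)  [lands on river]
river: ρ → (2,16,-7)
river: ρ → (-7,12,6)
river: ρ → (6,12,-7)
closes: descent 2, river 4
min |a| on river = 2

2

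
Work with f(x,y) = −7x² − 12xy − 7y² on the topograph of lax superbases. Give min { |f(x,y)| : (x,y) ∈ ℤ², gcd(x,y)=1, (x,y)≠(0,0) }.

translate: b→-2 (≡12 mod 14), so (7,12,7)→(7,-2,2)
flip: (7,-2,2)→(2,2,7)
reduced (well bottom): (2,2,7) with a≤c, −a<b≤a
well minimum |f| = |-2| = 2 (negative-definite)

2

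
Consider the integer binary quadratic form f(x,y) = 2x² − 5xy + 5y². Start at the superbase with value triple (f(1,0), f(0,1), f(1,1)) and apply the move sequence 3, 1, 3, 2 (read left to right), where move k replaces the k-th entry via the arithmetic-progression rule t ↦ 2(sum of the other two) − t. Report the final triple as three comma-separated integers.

start (2,5,2) = (f(1,0),f(0,1),f(1,1))
replace slot 3: 2·(2+5) − 2 = 12 → (2,5,12)
replace slot 1: 2·(5+12) − 2 = 32 → (32,5,12)
replace slot 3: 2·(32+5) − 12 = 62 → (32,5,62)
replace slot 2: 2·(32+62) − 5 = 183 → (32,183,62)

32,183,62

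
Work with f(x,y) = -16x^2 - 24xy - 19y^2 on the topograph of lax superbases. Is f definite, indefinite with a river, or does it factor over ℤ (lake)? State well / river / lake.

D = b²−4ac = (-24)² − 4·(-16)·(-19) = -640
D < 0 ⇒ definite ⇒ every region one sign ⇒ single well

well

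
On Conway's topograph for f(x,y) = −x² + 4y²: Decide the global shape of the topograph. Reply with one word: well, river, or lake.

D = b²−4ac = 0² − 4·(-1)·4 = 16
D = 4² is a perfect square ⇒ form factors over ℤ ⇒ lakes

lake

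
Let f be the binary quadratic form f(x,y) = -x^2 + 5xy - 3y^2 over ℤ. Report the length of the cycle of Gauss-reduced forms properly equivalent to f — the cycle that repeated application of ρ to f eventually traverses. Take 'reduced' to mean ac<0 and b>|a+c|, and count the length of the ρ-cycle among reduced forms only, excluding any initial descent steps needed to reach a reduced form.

D = 13, ⌊√D⌋ = 3
descent: ρ → (-3,1,1)
descent: ρ → (1,3,-1)  [lands on river]
river: ρ → (-1,3,1)
ρ-cycle length = 2 (tail of 2 descent steps not counted)

2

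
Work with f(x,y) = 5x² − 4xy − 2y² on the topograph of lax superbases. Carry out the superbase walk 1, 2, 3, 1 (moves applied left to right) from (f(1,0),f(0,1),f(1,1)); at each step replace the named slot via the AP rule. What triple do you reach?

start (5,-2,-1) = (f(1,0),f(0,1),f(1,1))
replace slot 1: 2·((-2)+(-1)) − 5 = -11 → (-11,-2,-1)
replace slot 2: 2·((-11)+(-1)) − (-2) = -22 → (-11,-22,-1)
replace slot 3: 2·((-11)+(-22)) − (-1) = -65 → (-11,-22,-65)
replace slot 1: 2·((-22)+(-65)) − (-11) = -163 → (-163,-22,-65)

-163,-22,-65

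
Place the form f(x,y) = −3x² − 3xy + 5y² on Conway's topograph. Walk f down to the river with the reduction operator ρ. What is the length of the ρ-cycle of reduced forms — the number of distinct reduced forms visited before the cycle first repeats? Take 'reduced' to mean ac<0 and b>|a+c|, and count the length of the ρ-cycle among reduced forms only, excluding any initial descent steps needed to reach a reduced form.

D = 69, ⌊√D⌋ = 8
descent: ρ → (5,3,-3)  [lands on river]
river: ρ → (-3,3,5)
river: ρ → (5,7,-1)
river: ρ → (-1,7,5)
ρ-cycle length = 4 (tail of 1 descent step not counted)

4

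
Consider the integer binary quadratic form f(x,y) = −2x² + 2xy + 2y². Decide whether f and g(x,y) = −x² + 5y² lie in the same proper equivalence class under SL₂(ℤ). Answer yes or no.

D₁ = 20, D₂ = 20
river cycle of f (length 2): (2, 2, -2), (-2, 2, 2)
river cycle of g (length 2): (-1, 4, 1), (1, 4, -1)
cycles differ ⇒ inequivalent

no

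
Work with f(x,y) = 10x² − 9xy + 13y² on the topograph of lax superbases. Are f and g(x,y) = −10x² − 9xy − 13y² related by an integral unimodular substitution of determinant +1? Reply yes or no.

D₁ = -439, D₂ = -439
f: reduced (well bottom): (10,-9,13) with a≤c, −a<b≤a
g is negative-definite; reduce −g:
−g: reduced (well bottom): (10,9,13) with a≤c, −a<b≤a
flip sign back: reduced form of g is (-10,-9,-13)
reduced forms (10, -9, 13) vs (-10, -9, -13) ⇒ inequivalent

no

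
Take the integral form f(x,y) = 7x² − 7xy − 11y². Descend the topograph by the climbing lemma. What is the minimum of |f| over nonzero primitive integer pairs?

descent: ρ → (-11,7,7)  [lands on river]
river: ρ → (7,7,-11)
river: ρ → (-11,15,3)
river: ρ → (3,15,-11)
closes: descent 1, river 4
min |a| on river = 3

3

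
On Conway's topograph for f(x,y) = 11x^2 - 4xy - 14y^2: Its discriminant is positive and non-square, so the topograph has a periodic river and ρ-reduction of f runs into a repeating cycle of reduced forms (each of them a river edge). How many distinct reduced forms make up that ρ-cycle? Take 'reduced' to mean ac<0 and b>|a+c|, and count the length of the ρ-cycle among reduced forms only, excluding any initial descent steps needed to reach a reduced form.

D = 632, ⌊√D⌋ = 25
descent: ρ → (-14,4,11)  [lands on river]
river: ρ → (11,18,-7)
river: ρ → (-7,24,2)
river: ρ → (2,24,-7)
river: ρ → (-7,18,11)
river: ρ → (11,4,-14)
river: ρ → (-14,24,1)
river: ρ → (1,24,-14)
ρ-cycle length = 8 (tail of 1 descent step not counted)

8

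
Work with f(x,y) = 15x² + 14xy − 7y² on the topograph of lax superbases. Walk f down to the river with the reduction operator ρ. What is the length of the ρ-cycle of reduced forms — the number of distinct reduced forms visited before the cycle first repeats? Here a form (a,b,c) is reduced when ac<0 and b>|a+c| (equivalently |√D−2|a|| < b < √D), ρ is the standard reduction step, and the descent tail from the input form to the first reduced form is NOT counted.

D = 616, ⌊√D⌋ = 24
river: ρ → (-7,14,15)
river: ρ → (15,16,-6)
river: ρ → (-6,20,9)
river: ρ → (9,16,-10)
river: ρ → (-10,24,1)
river: ρ → (1,24,-10)
river: ρ → (-10,16,9)
river: ρ → (9,20,-6)
river: ρ → (-6,16,15)
river: ρ → (15,14,-7)
ρ-cycle length = 10 (tail of 0 descent steps not counted)

10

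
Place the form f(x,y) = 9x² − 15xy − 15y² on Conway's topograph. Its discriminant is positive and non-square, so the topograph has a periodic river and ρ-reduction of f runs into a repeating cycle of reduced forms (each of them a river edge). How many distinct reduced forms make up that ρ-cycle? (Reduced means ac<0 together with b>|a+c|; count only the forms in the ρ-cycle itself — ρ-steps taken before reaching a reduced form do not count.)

D = 765, ⌊√D⌋ = 27
descent: ρ → (-15,15,9)  [lands on river]
river: ρ → (9,21,-9)
river: ρ → (-9,15,15)
river: ρ → (15,15,-9)
river: ρ → (-9,21,9)
river: ρ → (9,15,-15)
ρ-cycle length = 6 (tail of 1 descent step not counted)

6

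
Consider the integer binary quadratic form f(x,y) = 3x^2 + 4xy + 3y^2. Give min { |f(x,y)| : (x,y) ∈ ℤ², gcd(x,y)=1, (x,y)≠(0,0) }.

translate: b→-2 (≡4 mod 6), so (3,4,3)→(3,-2,2)
flip: (3,-2,2)→(2,2,3)
reduced (well bottom): (2,2,3) with a≤c, −a<b≤a
well minimum = a = 2

2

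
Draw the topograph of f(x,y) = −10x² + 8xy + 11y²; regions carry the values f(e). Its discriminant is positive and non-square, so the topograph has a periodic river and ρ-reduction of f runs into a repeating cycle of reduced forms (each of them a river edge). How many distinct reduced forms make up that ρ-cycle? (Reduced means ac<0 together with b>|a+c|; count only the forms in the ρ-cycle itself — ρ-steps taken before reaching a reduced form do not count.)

D = 504, ⌊√D⌋ = 22
river: ρ → (11,14,-7)
river: ρ → (-7,14,11)
river: ρ → (11,8,-10)
river: ρ → (-10,12,9)
river: ρ → (9,6,-13)
river: ρ → (-13,20,2)
river: ρ → (2,20,-13)
river: ρ → (-13,6,9)
river: ρ → (9,12,-10)
river: ρ → (-10,8,11)
ρ-cycle length = 10 (tail of 0 descent steps not counted)

10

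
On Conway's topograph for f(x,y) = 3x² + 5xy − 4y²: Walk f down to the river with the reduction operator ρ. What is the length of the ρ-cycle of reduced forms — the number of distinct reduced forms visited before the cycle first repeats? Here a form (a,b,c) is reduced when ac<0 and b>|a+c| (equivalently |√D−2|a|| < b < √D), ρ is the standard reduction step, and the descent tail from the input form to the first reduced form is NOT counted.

D = 73, ⌊√D⌋ = 8
river: ρ → (-4,3,4)
river: ρ → (4,5,-3)
river: ρ → (-3,7,2)
river: ρ → (2,5,-6)
river: ρ → (-6,7,1)
river: ρ → (1,7,-6)
river: ρ → (-6,5,2)
river: ρ → (2,7,-3)
river: ρ → (-3,5,4)
river: ρ → (4,3,-4)
river: ρ → (-4,5,3)
river: ρ → (3,7,-2)
river: ρ → (-2,5,6)
river: ρ → (6,7,-1)
river: ρ → (-1,7,6)
river: ρ → (6,5,-2)
river: ρ → (-2,7,3)
river: ρ → (3,5,-4)
ρ-cycle length = 18 (tail of 0 descent steps not counted)

18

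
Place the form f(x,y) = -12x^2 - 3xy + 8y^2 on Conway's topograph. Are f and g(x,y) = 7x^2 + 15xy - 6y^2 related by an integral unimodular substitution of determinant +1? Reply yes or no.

D₁ = 393, D₂ = 393
river cycle of f (length 16): (8, 19, -1), (-1, 19, 8), (8, 13, -7), (-7, 15, 6), (6, 9, -13), (-13, 17, 2), (2, 19, -4), (-4, 13, 14), (14, 15, -3), (-3, 15, 14), … (6 more)
river cycle of g (length 16): (-6, 9, 13), (13, 17, -2), (-2, 19, 4), (4, 13, -14), (-14, 15, 3), (3, 15, -14), (-14, 13, 4), (4, 19, -2), (-2, 17, 13), (13, 9, -6), … (6 more)
cycles differ ⇒ inequivalent

no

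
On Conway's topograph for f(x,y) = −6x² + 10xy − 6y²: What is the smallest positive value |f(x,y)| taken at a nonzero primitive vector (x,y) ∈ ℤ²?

translate: b→2 (≡-10 mod 12), so (6,-10,6)→(6,2,2)
flip: (6,2,2)→(2,-2,6)
translate: b→2 (≡-2 mod 4), so (2,-2,6)→(2,2,6)
reduced (well bottom): (2,2,6) with a≤c, −a<b≤a
well minimum |f| = |-2| = 2 (negative-definite)

2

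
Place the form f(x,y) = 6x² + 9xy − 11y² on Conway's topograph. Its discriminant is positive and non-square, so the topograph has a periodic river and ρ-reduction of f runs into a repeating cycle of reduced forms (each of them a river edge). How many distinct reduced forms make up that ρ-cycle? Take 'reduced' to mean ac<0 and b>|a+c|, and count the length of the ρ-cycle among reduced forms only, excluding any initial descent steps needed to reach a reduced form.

D = 345, ⌊√D⌋ = 18
river: ρ → (-11,13,4)
river: ρ → (4,11,-14)
river: ρ → (-14,17,1)
river: ρ → (1,17,-14)
river: ρ → (-14,11,4)
river: ρ → (4,13,-11)
river: ρ → (-11,9,6)
river: ρ → (6,15,-5)
river: ρ → (-5,15,6)
river: ρ → (6,9,-11)
ρ-cycle length = 10 (tail of 0 descent steps not counted)

10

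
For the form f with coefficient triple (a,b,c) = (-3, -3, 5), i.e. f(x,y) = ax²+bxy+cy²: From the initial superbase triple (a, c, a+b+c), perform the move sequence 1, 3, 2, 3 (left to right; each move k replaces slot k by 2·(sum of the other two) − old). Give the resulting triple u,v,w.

start (-3,5,-1) = (f(1,0),f(0,1),f(1,1))
replace slot 1: 2·(5+(-1)) − (-3) = 11 → (11,5,-1)
replace slot 3: 2·(11+5) − (-1) = 33 → (11,5,33)
replace slot 2: 2·(11+33) − 5 = 83 → (11,83,33)
replace slot 3: 2·(11+83) − 33 = 155 → (11,83,155)

11,83,155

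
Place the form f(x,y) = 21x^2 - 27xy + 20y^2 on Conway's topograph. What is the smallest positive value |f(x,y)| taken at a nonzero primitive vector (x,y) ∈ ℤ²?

translate: b→15 (≡-27 mod 42), so (21,-27,20)→(21,15,14)
flip: (21,15,14)→(14,-15,21)
translate: b→13 (≡-15 mod 28), so (14,-15,21)→(14,13,20)
reduced (well bottom): (14,13,20) with a≤c, −a<b≤a
well minimum = a = 14

14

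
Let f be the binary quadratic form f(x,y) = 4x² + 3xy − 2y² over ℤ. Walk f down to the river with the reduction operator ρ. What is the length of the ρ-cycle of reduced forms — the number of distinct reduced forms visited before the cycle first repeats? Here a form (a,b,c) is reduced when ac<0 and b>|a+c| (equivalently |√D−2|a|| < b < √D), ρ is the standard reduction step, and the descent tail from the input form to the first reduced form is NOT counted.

D = 41, ⌊√D⌋ = 6
river: ρ → (-2,5,2)
river: ρ → (2,3,-4)
river: ρ → (-4,5,1)
river: ρ → (1,5,-4)
river: ρ → (-4,3,2)
river: ρ → (2,5,-2)
river: ρ → (-2,3,4)
river: ρ → (4,5,-1)
river: ρ → (-1,5,4)
river: ρ → (4,3,-2)
ρ-cycle length = 10 (tail of 0 descent steps not counted)

10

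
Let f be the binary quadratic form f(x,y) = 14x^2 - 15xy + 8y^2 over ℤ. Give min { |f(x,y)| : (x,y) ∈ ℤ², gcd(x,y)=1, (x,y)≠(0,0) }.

translate: b→13 (≡-15 mod 28), so (14,-15,8)→(14,13,7)
flip: (14,13,7)→(7,-13,14)
translate: b→1 (≡-13 mod 14), so (7,-13,14)→(7,1,8)
reduced (well bottom): (7,1,8) with a≤c, −a<b≤a
well minimum = a = 7

7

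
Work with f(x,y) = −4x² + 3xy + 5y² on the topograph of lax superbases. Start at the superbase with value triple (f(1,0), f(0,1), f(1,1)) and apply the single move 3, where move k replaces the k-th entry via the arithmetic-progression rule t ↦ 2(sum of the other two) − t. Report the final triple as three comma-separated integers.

start (-4,5,4) = (f(1,0),f(0,1),f(1,1))
replace slot 3: 2·((-4)+5) − 4 = -2 → (-4,5,-2)

-4,5,-2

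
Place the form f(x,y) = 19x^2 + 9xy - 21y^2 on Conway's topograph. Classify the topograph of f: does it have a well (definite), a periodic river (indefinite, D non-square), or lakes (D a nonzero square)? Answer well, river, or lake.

D = b²−4ac = 9² − 4·19·(-21) = 1677
D > 0 non-square ⇒ indefinite ⇒ periodic river

river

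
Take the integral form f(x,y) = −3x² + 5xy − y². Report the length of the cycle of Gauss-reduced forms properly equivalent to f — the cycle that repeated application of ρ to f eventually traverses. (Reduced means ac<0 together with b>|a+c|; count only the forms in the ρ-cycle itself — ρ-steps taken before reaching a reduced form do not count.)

D = 13, ⌊√D⌋ = 3
descent: ρ → (-1,3,1)  [lands on river]
river: ρ → (1,3,-1)
ρ-cycle length = 2 (tail of 1 descent step not counted)

2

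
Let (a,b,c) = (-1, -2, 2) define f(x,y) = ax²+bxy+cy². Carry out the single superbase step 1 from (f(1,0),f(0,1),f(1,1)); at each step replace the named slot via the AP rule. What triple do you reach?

start (-1,2,-1) = (f(1,0),f(0,1),f(1,1))
replace slot 1: 2·(2+(-1)) − (-1) = 3 → (3,2,-1)

3,2,-1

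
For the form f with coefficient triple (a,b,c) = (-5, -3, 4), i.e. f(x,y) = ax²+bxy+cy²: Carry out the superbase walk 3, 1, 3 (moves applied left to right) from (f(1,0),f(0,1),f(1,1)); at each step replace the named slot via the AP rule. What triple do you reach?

start (-5,4,-4) = (f(1,0),f(0,1),f(1,1))
replace slot 3: 2·((-5)+4) − (-4) = 2 → (-5,4,2)
replace slot 1: 2·(4+2) − (-5) = 17 → (17,4,2)
replace slot 3: 2·(17+4) − 2 = 40 → (17,4,40)

17,4,40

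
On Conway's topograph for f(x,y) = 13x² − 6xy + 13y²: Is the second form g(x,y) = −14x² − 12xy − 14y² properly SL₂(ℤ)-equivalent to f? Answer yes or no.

D₁ = -640, D₂ = -640
f: flip: (13,-6,13)→(13,6,13)
f: reduced (well bottom): (13,6,13) with a≤c, −a<b≤a
g is negative-definite; reduce −g:
−g: reduced (well bottom): (14,12,14) with a≤c, −a<b≤a
flip sign back: reduced form of g is (-14,-12,-14)
reduced forms (13, 6, 13) vs (-14, -12, -14) ⇒ inequivalent

no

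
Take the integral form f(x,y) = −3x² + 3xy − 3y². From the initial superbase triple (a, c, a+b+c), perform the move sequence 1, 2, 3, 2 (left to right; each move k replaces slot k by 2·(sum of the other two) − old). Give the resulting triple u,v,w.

start (-3,-3,-3) = (f(1,0),f(0,1),f(1,1))
replace slot 1: 2·((-3)+(-3)) − (-3) = -9 → (-9,-3,-3)
replace slot 2: 2·((-9)+(-3)) − (-3) = -21 → (-9,-21,-3)
replace slot 3: 2·((-9)+(-21)) − (-3) = -57 → (-9,-21,-57)
replace slot 2: 2·((-9)+(-57)) − (-21) = -111 → (-9,-111,-57)

-9,-111,-57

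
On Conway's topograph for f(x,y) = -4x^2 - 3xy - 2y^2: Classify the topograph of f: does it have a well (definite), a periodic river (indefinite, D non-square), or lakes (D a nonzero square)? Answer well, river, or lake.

D = b²−4ac = (-3)² − 4·(-4)·(-2) = -23
D < 0 ⇒ definite ⇒ every region one sign ⇒ single well

well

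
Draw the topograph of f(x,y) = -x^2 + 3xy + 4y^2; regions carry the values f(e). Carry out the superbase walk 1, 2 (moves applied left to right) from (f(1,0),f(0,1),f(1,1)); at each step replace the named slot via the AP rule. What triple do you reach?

start (-1,4,6) = (f(1,0),f(0,1),f(1,1))
replace slot 1: 2·(4+6) − (-1) = 21 → (21,4,6)
replace slot 2: 2·(21+6) − 4 = 50 → (21,50,6)

21,50,6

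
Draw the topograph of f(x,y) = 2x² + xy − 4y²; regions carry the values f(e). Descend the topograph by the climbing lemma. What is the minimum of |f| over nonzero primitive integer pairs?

descent: ρ → (-4,-1,2)
descent: ρ → (2,5,-1)  [lands on river]
river: ρ → (-1,5,2)
river: ρ → (2,3,-3)
river: ρ → (-3,3,2)
closes: descent 2, river 4
min |a| on river = 1

1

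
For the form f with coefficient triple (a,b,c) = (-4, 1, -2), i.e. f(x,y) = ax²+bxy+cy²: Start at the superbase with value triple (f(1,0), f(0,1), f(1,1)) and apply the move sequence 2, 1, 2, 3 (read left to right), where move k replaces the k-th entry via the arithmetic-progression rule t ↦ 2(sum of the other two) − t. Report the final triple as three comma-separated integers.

start (-4,-2,-5) = (f(1,0),f(0,1),f(1,1))
replace slot 2: 2·((-4)+(-5)) − (-2) = -16 → (-4,-16,-5)
replace slot 1: 2·((-16)+(-5)) − (-4) = -38 → (-38,-16,-5)
replace slot 2: 2·((-38)+(-5)) − (-16) = -70 → (-38,-70,-5)
replace slot 3: 2·((-38)+(-70)) − (-5) = -211 → (-38,-70,-211)

-38,-70,-211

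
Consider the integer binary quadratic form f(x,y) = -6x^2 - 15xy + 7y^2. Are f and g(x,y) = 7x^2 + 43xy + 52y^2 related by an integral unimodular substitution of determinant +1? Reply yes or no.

D₁ = 393, D₂ = 393
river cycle of f (length 16): (7, 15, -6), (-6, 9, 13), (13, 17, -2), (-2, 19, 4), (4, 13, -14), (-14, 15, 3), (3, 15, -14), (-14, 13, 4), (4, 19, -2), (-2, 17, 13), … (6 more)
river cycle of g (length 16): (7, 15, -6), (-6, 9, 13), (13, 17, -2), (-2, 19, 4), (4, 13, -14), (-14, 15, 3), (3, 15, -14), (-14, 13, 4), (4, 19, -2), (-2, 17, 13), … (6 more)
cycles coincide ⇒ equivalent

yes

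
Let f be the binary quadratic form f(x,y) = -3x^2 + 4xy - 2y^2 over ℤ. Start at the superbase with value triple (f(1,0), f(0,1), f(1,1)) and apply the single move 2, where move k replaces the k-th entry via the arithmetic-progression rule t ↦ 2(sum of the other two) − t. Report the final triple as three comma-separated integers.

start (-3,-2,-1) = (f(1,0),f(0,1),f(1,1))
replace slot 2: 2·((-3)+(-1)) − (-2) = -6 → (-3,-6,-1)

-3,-6,-1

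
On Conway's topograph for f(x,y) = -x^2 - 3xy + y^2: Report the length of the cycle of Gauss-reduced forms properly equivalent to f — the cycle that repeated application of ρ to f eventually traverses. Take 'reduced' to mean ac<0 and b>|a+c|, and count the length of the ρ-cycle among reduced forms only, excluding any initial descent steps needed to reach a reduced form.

D = 13, ⌊√D⌋ = 3
descent: ρ → (1,3,-1)  [lands on river]
river: ρ → (-1,3,1)
ρ-cycle length = 2 (tail of 1 descent step not counted)

2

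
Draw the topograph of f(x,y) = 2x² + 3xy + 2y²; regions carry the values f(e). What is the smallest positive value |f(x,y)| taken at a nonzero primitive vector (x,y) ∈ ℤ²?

translate: b→-1 (≡3 mod 4), so (2,3,2)→(2,-1,1)
flip: (2,-1,1)→(1,1,2)
reduced (well bottom): (1,1,2) with a≤c, −a<b≤a
well minimum = a = 1

1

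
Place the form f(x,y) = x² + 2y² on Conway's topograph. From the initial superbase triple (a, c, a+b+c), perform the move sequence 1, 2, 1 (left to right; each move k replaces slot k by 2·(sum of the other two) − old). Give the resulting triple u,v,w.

start (1,2,3) = (f(1,0),f(0,1),f(1,1))
replace slot 1: 2·(2+3) − 1 = 9 → (9,2,3)
replace slot 2: 2·(9+3) − 2 = 22 → (9,22,3)
replace slot 1: 2·(22+3) − 9 = 41 → (41,22,3)

41,22,3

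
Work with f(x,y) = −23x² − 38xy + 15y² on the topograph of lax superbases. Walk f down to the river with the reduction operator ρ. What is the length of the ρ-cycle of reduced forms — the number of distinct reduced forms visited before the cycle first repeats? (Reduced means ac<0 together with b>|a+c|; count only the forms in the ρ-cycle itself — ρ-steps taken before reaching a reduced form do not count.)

D = 2824, ⌊√D⌋ = 53
descent: ρ → (15,38,-23)  [lands on river]
river: ρ → (-23,8,30)
river: ρ → (30,52,-1)
river: ρ → (-1,52,30)
river: ρ → (30,8,-23)
river: ρ → (-23,38,15)
river: ρ → (15,52,-2)
river: ρ → (-2,52,15)
ρ-cycle length = 8 (tail of 1 descent step not counted)

8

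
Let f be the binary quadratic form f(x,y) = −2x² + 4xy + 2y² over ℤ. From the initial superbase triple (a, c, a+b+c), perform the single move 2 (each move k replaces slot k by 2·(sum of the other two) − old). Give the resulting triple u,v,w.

start (-2,2,4) = (f(1,0),f(0,1),f(1,1))
replace slot 2: 2·((-2)+4) − 2 = 2 → (-2,2,4)

-2,2,4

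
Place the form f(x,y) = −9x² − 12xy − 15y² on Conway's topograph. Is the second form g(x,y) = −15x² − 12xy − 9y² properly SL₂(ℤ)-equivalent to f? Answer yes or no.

D₁ = -396, D₂ = -396
f is negative-definite; reduce −f:
−f: translate: b→-6 (≡12 mod 18), so (9,12,15)→(9,-6,12)
−f: reduced (well bottom): (9,-6,12) with a≤c, −a<b≤a
flip sign back: reduced form of f is (-9,6,-12)
g is negative-definite; reduce −g:
−g: flip: (15,12,9)→(9,-12,15)
−g: translate: b→6 (≡-12 mod 18), so (9,-12,15)→(9,6,12)
−g: reduced (well bottom): (9,6,12) with a≤c, −a<b≤a
flip sign back: reduced form of g is (-9,-6,-12)
reduced forms (-9, 6, -12) vs (-9, -6, -12) ⇒ inequivalent

no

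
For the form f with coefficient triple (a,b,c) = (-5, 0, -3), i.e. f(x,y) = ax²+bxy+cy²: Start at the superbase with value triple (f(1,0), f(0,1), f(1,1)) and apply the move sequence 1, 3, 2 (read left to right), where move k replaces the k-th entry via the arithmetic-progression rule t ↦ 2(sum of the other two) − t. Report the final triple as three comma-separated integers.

start (-5,-3,-8) = (f(1,0),f(0,1),f(1,1))
replace slot 1: 2·((-3)+(-8)) − (-5) = -17 → (-17,-3,-8)
replace slot 3: 2·((-17)+(-3)) − (-8) = -32 → (-17,-3,-32)
replace slot 2: 2·((-17)+(-32)) − (-3) = -95 → (-17,-95,-32)

-17,-95,-32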